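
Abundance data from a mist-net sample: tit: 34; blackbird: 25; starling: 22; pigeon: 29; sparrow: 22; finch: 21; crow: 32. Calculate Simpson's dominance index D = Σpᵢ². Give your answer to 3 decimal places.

Total N = 34+25+22+29+22+21+32 = 185, so the proportions are 0.18378, 0.13514, 0.11892, 0.15676, 0.11892, 0.11351, 0.17297 (working shown to 5 dp, full precision carried).
D = 0.18378² + 0.13514² + 0.11892² + 0.15676² + 0.11892² + 0.11351² + 0.17297² = 0.03378 + 0.01826 + 0.01414 + 0.02457 + 0.01414 + 0.01289 + 0.02992 = 0.14770.
To 3 decimal places, D = 0.148.

0.148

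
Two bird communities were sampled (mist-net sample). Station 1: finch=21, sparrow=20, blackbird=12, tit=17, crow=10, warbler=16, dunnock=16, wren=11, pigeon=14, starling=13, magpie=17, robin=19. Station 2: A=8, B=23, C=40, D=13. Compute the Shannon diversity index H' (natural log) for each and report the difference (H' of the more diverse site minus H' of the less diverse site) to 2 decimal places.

Station 1: N=186, proportions 0.1129, 0.1075, 0.0645, 0.0914, 0.0538, 0.086, 0.086, 0.0591, 0.0753, 0.0699, 0.0914, 0.1022, giving H' = 2.4604 (working shown to 4 dp, full precision carried).
Station 2: N=84, proportions 0.0952, 0.2738, 0.4762, 0.1548, giving H' = 1.2207.
Difference = |2.4604 − 1.2207| = 1.2397, i.e. 1.24 to 2 decimal places.

1.24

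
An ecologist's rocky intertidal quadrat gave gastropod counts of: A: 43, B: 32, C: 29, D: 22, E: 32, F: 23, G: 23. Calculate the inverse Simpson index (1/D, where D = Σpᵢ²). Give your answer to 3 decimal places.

6.627

Total N = 43+32+29+22+32+23+23 = 204, so the proportions are 0.2107843, 0.1568627, 0.1421569, 0.1078431, 0.1568627, 0.1127451, 0.1127451 (working shown to 7 dp, full precision carried).
D = 0.2107843² + 0.1568627² + 0.1421569² + 0.1078431² + 0.1568627² + 0.1127451² + 0.1127451² = 0.0444300 + 0.0246059 + 0.0202086 + 0.0116301 + 0.0246059 + 0.0127115 + 0.0127115 = 0.1509035.
So 1/D = 6.62675, i.e. 6.627 to 3 decimal places.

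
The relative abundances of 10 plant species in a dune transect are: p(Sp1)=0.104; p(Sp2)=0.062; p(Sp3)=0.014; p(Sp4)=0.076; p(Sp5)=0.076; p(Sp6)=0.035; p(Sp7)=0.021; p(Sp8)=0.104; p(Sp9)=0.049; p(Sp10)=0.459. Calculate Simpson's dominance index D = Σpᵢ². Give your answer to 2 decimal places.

D = 0.104² + 0.062² + 0.014² + 0.076² + 0.076² + 0.035² + 0.021² + 0.104² + 0.049² + 0.459² = 0.0108 + 0.0038 + 0.0002 + 0.0058 + 0.0058 + 0.0012 + 0.0004 + 0.0108 + 0.0024 + 0.2107 = 0.2520 (working shown to 4 dp, full precision carried).
To 2 decimal places, D = 0.25.

0.25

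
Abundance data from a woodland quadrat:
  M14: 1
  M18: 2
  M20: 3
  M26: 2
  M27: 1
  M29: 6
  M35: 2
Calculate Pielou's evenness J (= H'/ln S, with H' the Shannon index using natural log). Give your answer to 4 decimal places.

Total N = 1+2+3+2+1+6+2 = 17, so the proportions are 0.058824, 0.117647, 0.176471, 0.117647, 0.058824, 0.352941, 0.117647 (working shown to 6 dp, full precision carried).
H' = −Σ pᵢ ln pᵢ = −((-0.166660) + (-0.251772) + (-0.306106) + (-0.251772) + (-0.166660) + (-0.367572) + (-0.251772)) = 1.762315.
With S = 7 species, ln S = 1.945910, so J = 1.762315/1.945910 = 0.905651, i.e. 0.9057 to 4 decimal places.

0.9057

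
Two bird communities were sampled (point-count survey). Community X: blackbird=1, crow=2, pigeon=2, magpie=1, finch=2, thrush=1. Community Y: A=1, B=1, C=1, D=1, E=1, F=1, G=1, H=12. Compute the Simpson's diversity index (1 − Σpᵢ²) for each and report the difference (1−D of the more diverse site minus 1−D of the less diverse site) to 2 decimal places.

0.23

Community X: N=9, proportions 0.1111, 0.2222, 0.2222, 0.1111, 0.2222, 0.1111, giving 1−D = 0.8148 (working shown to 4 dp, full precision carried).
Community Y: N=19, proportions 0.0526, 0.0526, 0.0526, 0.0526, 0.0526, 0.0526, 0.0526, 0.6316, giving 1−D = 0.5817.
Difference = |0.8148 − 0.5817| = 0.2331, i.e. 0.23 to 2 decimal places.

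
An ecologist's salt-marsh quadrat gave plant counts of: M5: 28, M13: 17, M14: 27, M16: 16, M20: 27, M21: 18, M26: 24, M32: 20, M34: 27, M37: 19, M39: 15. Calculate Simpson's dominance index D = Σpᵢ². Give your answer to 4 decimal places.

0.0954

Total N = 28+17+27+16+27+18+24+20+27+19+15 = 238, so the proportions are 0.117647, 0.071429, 0.113445, 0.067227, 0.113445, 0.07563, 0.10084, 0.084034, 0.113445, 0.079832, 0.063025 (working shown to 6 dp, full precision carried).
D = 0.117647² + 0.071429² + 0.113445² + 0.067227² + 0.113445² + 0.07563² + 0.10084² + 0.084034² + 0.113445² + 0.079832² + 0.063025² = 0.013841 + 0.005102 + 0.012870 + 0.004519 + 0.012870 + 0.005720 + 0.010169 + 0.007062 + 0.012870 + 0.006373 + 0.003972 = 0.095368.
To 4 decimal places, D = 0.0954.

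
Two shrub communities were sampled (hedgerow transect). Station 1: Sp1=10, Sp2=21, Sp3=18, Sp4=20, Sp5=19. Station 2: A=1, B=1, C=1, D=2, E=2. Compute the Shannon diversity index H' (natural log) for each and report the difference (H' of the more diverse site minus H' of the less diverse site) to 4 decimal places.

Station 1: N=88, proportions 0.113636, 0.238636, 0.204545, 0.227273, 0.215909, giving H' = 1.581354 (working shown to 6 dp, full precision carried).
Station 2: N=7, proportions 0.142857, 0.142857, 0.142857, 0.285714, 0.285714, giving H' = 1.549826.
Difference = |1.581354 − 1.549826| = 0.031528, i.e. 0.0315 to 4 decimal places.

0.0315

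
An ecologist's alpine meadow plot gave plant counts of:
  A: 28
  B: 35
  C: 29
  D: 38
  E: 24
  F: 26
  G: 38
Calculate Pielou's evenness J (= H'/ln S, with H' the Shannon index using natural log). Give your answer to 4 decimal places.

0.9924

Total N = 28+35+29+38+24+26+38 = 218, so the proportions are 0.12844, 0.16055, 0.133028, 0.174312, 0.110092, 0.119266, 0.174312 (working shown to 6 dp, full precision carried).
H' = −Σ pᵢ ln pᵢ = −((-0.263597) + (-0.293670) + (-0.268343) + (-0.304507) + (-0.242911) + (-0.253607) + (-0.304507)) = 1.931143.
With S = 7 species, ln S = 1.945910, so J = 1.931143/1.945910 = 0.992411, i.e. 0.9924 to 4 decimal places.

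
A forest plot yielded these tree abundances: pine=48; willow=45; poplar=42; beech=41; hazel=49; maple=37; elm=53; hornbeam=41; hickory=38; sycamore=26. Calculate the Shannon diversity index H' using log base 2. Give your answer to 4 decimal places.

3.2997

Total N = 48+45+42+41+49+37+53+41+38+26 = 420, so the proportions are 0.114286, 0.107143, 0.1, 0.097619, 0.116667, 0.088095, 0.12619, 0.097619, 0.090476, 0.061905 (working shown to 6 dp, full precision carried).
Each pᵢ log₂ pᵢ term: 0.114286×(-3.129283)=-0.357632, 0.107143×(-3.222392)=-0.345256, 0.1×(-3.321928)=-0.332193, 0.097619×(-3.356694)=-0.327677, 0.116667×(-3.099536)=-0.361612, 0.088095×(-3.504792)=-0.308755, 0.12619×(-2.986325)=-0.376846, 0.097619×(-3.356694)=-0.327677, 0.090476×(-3.466318)=-0.313619, 0.061905×(-4.013806)=-0.248474.
Sum = -3.299743, so H' = 3.2997.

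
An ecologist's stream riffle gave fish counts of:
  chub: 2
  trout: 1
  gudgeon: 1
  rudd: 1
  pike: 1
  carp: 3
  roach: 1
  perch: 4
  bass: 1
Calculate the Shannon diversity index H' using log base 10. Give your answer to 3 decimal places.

Total N = 2+1+1+1+1+3+1+4+1 = 15, so the proportions are 0.13333, 0.06667, 0.06667, 0.06667, 0.06667, 0.2, 0.06667, 0.26667, 0.06667 (working shown to 5 dp, full precision carried).
Each pᵢ log₁₀ pᵢ term: 0.13333×(-0.87506)=-0.11667, 0.06667×(-1.17609)=-0.07841, 0.06667×(-1.17609)=-0.07841, 0.06667×(-1.17609)=-0.07841, 0.06667×(-1.17609)=-0.07841, 0.2×(-0.69897)=-0.13979, 0.06667×(-1.17609)=-0.07841, 0.26667×(-0.57403)=-0.15308, 0.06667×(-1.17609)=-0.07841.
Sum = -0.87998, so H' = 0.880.

0.880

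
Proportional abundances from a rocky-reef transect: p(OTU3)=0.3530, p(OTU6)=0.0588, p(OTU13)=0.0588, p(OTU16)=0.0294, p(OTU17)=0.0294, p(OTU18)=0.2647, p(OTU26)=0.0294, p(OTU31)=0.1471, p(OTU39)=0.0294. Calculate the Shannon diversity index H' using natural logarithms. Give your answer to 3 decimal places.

Each pᵢ ln pᵢ term (working shown to 5 dp, full precision carried): 0.353×(-1.04129)=-0.36757, 0.0588×(-2.83361)=-0.16662, 0.0588×(-2.83361)=-0.16662, 0.0294×(-3.52676)=-0.10369, 0.0294×(-3.52676)=-0.10369, 0.2647×(-1.32916)=-0.35183, 0.0294×(-3.52676)=-0.10369, 0.1471×(-1.91664)=-0.28194, 0.0294×(-3.52676)=-0.10369.
Sum = -1.74932, so H' = 1.749.

1.749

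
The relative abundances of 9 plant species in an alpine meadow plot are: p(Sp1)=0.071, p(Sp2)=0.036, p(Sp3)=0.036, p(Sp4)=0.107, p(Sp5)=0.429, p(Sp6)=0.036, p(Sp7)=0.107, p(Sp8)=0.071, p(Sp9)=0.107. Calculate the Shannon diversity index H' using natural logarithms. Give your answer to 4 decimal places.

1.8151

Each pᵢ ln pᵢ term (working shown to 6 dp, full precision carried): 0.071×(-2.645075)=-0.187800, 0.036×(-3.324236)=-0.119673, 0.036×(-3.324236)=-0.119673, 0.107×(-2.234926)=-0.239137, 0.429×(-0.846298)=-0.363062, 0.036×(-3.324236)=-0.119673, 0.107×(-2.234926)=-0.239137, 0.071×(-2.645075)=-0.187800, 0.107×(-2.234926)=-0.239137.
Sum = -1.815092, so H' = 1.8151.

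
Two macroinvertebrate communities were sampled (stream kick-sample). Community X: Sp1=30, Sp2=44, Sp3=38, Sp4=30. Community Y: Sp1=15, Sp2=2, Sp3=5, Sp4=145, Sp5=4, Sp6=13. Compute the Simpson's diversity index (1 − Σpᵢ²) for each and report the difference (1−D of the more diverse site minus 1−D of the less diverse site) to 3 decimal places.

Community X: N=142, proportions 0.21127, 0.30986, 0.26761, 0.21127, giving 1−D = 0.74311 (working shown to 5 dp, full precision carried).
Community Y: N=184, proportions 0.08152, 0.01087, 0.02717, 0.78804, 0.02174, 0.07065, giving 1−D = 0.36602.
Difference = |0.74311 − 0.36602| = 0.37709, i.e. 0.377 to 3 decimal places.

0.377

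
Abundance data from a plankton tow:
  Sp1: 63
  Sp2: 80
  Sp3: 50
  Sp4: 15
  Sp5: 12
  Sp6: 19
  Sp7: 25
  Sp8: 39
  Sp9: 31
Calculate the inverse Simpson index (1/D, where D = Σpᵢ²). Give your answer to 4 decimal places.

Total N = 63+80+50+15+12+19+25+39+31 = 334, so the proportions are 0.18862275, 0.23952096, 0.1497006, 0.04491018, 0.03592814, 0.05688623, 0.0748503, 0.11676647, 0.09281437 (working shown to 8 dp, full precision carried).
D = 0.18862275² + 0.23952096² + 0.1497006² + 0.04491018² + 0.03592814² + 0.05688623² + 0.0748503² + 0.11676647² + 0.09281437² = 0.03557854 + 0.05737029 + 0.02241027 + 0.00201692 + 0.00129083 + 0.00323604 + 0.00560257 + 0.01363441 + 0.00861451 = 0.14975438.
So 1/D = 6.677601, i.e. 6.6776 to 4 decimal places.

6.6776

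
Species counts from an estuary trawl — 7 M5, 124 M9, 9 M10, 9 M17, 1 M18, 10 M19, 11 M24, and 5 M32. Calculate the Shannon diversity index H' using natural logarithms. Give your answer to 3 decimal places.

1.146

Total N = 7+124+9+9+1+10+11+5 = 176, so the proportions are 0.03977, 0.70455, 0.05114, 0.05114, 0.00568, 0.05682, 0.0625, 0.02841 (working shown to 5 dp, full precision carried).
Each pᵢ ln pᵢ term: 0.03977×(-3.22457)=-0.12825, 0.70455×(-0.35020)=-0.24673, 0.05114×(-2.97326)=-0.15204, 0.05114×(-2.97326)=-0.15204, 0.00568×(-5.17048)=-0.02938, 0.05682×(-2.86790)=-0.16295, 0.0625×(-2.77259)=-0.17329, 0.02841×(-3.56105)=-0.10117.
Sum = -1.14585, so H' = 1.146.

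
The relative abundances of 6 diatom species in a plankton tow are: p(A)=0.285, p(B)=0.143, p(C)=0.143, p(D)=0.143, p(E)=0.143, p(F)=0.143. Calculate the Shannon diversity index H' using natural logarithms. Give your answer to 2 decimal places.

Each pᵢ ln pᵢ term (working shown to 4 dp, full precision carried): 0.285×(-1.2553)=-0.3578, 0.143×(-1.9449)=-0.2781, 0.143×(-1.9449)=-0.2781, 0.143×(-1.9449)=-0.2781, 0.143×(-1.9449)=-0.2781, 0.143×(-1.9449)=-0.2781.
Sum = -1.7484, so H' = 1.75.

1.75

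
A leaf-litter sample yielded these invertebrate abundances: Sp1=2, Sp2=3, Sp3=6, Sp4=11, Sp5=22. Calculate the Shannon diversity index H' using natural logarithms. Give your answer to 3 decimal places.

1.288

Total N = 2+3+6+11+22 = 44, so the proportions are 0.04545, 0.06818, 0.13636, 0.25, 0.5 (working shown to 5 dp, full precision carried).
Each pᵢ ln pᵢ term: 0.04545×(-3.09104)=-0.14050, 0.06818×(-2.68558)=-0.18311, 0.13636×(-1.99243)=-0.27170, 0.25×(-1.38629)=-0.34657, 0.5×(-0.69315)=-0.34657.
Sum = -1.28845, so H' = 1.288.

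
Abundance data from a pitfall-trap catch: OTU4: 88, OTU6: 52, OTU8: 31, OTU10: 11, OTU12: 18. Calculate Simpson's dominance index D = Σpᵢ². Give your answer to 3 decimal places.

0.296

Total N = 88+52+31+11+18 = 200, so the proportions are 0.44, 0.26, 0.155, 0.055, 0.09 (working shown to 5 dp, full precision carried).
D = 0.44² + 0.26² + 0.155² + 0.055² + 0.09² = 0.19360 + 0.06760 + 0.02403 + 0.00302 + 0.00810 = 0.29635.
To 3 decimal places, D = 0.296.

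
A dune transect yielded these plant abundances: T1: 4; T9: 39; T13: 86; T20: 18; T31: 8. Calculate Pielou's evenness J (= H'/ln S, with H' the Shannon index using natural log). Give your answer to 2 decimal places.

0.73

Total N = 4+39+86+18+8 = 155, so the proportions are 0.0258, 0.2516, 0.5548, 0.1161, 0.0516 (working shown to 4 dp, full precision carried).
H' = −Σ pᵢ ln pᵢ = −((-0.0944) + (-0.3472) + (-0.3268) + (-0.2500) + (-0.1530)) = 1.1714.
With S = 5 species, ln S = 1.6094, so J = 1.1714/1.6094 = 0.7278, i.e. 0.73 to 2 decimal places.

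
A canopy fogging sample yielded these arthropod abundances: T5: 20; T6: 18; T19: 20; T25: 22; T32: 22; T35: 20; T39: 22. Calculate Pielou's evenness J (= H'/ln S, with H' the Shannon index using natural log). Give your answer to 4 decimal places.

0.9988

Total N = 20+18+20+22+22+20+22 = 144, so the proportions are 0.138889, 0.125, 0.138889, 0.152778, 0.152778, 0.138889, 0.152778 (working shown to 6 dp, full precision carried).
H' = −Σ pᵢ ln pᵢ = −((-0.274178) + (-0.259930) + (-0.274178) + (-0.287034) + (-0.287034) + (-0.274178) + (-0.287034)) = 1.943567.
With S = 7 species, ln S = 1.945910, so J = 1.943567/1.945910 = 0.998796, i.e. 0.9988 to 4 decimal places.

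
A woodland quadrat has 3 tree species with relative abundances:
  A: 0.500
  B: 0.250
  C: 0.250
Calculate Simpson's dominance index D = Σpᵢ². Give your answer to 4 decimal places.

0.3750

D = 0.5² + 0.25² + 0.25² = 0.250000 + 0.062500 + 0.062500 = 0.375000 (working shown to 6 dp, full precision carried).
To 4 decimal places, D = 0.3750.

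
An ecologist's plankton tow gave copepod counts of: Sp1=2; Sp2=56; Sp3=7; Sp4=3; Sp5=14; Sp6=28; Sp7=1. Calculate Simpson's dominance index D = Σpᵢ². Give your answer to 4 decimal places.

0.3392

Total N = 2+56+7+3+14+28+1 = 111, so the proportions are 0.018018, 0.504505, 0.063063, 0.027027, 0.126126, 0.252252, 0.009009 (working shown to 6 dp, full precision carried).
D = 0.018018² + 0.504505² + 0.063063² + 0.027027² + 0.126126² + 0.252252² + 0.009009² = 0.000325 + 0.254525 + 0.003977 + 0.000730 + 0.015908 + 0.063631 + 0.000081 = 0.339177.
To 4 decimal places, D = 0.3392.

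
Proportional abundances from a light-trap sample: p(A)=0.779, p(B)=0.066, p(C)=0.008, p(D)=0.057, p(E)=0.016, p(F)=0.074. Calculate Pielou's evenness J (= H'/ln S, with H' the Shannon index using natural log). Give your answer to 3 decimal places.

0.466

H' = −Σ pᵢ ln pᵢ = −((-0.19455) + (-0.17939) + (-0.03863) + (-0.16329) + (-0.06616) + (-0.19267)) = 0.83470 (working shown to 5 dp, full precision carried).
With S = 6 species, ln S = 1.79176, so J = 0.83470/1.79176 = 0.46585, i.e. 0.466 to 3 decimal places.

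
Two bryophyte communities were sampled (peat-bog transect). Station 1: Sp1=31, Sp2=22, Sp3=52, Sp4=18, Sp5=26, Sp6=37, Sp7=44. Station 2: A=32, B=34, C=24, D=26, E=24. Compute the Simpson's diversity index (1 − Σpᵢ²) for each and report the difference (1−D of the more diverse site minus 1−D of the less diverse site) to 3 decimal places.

0.045

Station 1: N=230, proportions 0.13478, 0.09565, 0.22609, 0.07826, 0.11304, 0.16087, 0.1913, giving 1−D = 0.84019 (working shown to 5 dp, full precision carried).
Station 2: N=140, proportions 0.22857, 0.24286, 0.17143, 0.18571, 0.17143, giving 1−D = 0.79551.
Difference = |0.84019 − 0.79551| = 0.04468, i.e. 0.045 to 3 decimal places.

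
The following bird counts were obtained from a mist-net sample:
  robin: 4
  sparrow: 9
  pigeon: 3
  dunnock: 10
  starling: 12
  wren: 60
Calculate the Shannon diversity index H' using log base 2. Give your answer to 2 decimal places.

Total N = 4+9+3+10+12+60 = 98, so the proportions are 0.0408, 0.0918, 0.0306, 0.102, 0.1224, 0.6122 (working shown to 4 dp, full precision carried).
Each pᵢ log₂ pᵢ term: 0.0408×(-4.6147)=-0.1884, 0.0918×(-3.4448)=-0.3164, 0.0306×(-5.0297)=-0.1540, 0.102×(-3.2928)=-0.3360, 0.1224×(-3.0297)=-0.3710, 0.6122×(-0.7078)=-0.4334.
Sum = -1.7990, so H' = 1.80.

1.80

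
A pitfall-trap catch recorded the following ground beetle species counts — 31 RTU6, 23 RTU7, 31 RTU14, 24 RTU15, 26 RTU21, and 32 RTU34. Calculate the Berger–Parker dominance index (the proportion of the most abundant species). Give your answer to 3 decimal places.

0.192

Total N = 31+23+31+24+26+32 = 167, so the proportions are 0.18563, 0.13772, 0.18563, 0.14371, 0.15569, 0.19162 (working shown to 5 dp, full precision carried).
The largest proportion is 0.19162, i.e. d = 0.192 to 3 decimal places.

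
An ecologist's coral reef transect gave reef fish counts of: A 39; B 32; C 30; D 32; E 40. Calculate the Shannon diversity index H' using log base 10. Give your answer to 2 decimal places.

Total N = 39+32+30+32+40 = 173, so the proportions are 0.2254, 0.185, 0.1734, 0.185, 0.2312 (working shown to 4 dp, full precision carried).
Each pᵢ log₁₀ pᵢ term: 0.2254×(-0.6470)=-0.1459, 0.185×(-0.7329)=-0.1356, 0.1734×(-0.7609)=-0.1320, 0.185×(-0.7329)=-0.1356, 0.2312×(-0.6360)=-0.1470.
Sum = -0.6960, so H' = 0.70.

0.70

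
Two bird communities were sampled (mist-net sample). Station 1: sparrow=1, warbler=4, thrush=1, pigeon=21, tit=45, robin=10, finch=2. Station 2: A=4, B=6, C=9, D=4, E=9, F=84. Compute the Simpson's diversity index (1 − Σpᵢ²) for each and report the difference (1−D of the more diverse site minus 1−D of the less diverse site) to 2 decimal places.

0.17

Station 1: N=84, proportions 0.0119, 0.0476, 0.0119, 0.25, 0.5357, 0.119, 0.0238, giving 1−D = 0.6332 (working shown to 4 dp, full precision carried).
Station 2: N=116, proportions 0.0345, 0.0517, 0.0776, 0.0345, 0.0776, 0.7241, giving 1−D = 0.4585.
Difference = |0.6332 − 0.4585| = 0.1747, i.e. 0.17 to 2 decimal places.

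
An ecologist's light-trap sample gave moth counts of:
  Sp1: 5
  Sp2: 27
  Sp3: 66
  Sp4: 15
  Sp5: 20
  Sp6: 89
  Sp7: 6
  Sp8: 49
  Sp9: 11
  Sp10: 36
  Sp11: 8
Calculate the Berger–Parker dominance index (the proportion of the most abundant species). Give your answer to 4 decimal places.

0.2681

Total N = 5+27+66+15+20+89+6+49+11+36+8 = 332, so the proportions are 0.01506, 0.081325, 0.198795, 0.045181, 0.060241, 0.268072, 0.018072, 0.14759, 0.033133, 0.108434, 0.024096 (working shown to 6 dp, full precision carried).
The largest proportion is 0.268072, i.e. d = 0.2681 to 4 decimal places.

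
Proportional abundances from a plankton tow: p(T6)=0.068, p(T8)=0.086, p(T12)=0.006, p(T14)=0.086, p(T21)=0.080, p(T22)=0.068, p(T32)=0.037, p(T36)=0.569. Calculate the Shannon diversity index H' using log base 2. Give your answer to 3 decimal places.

Each pᵢ log₂ pᵢ term (working shown to 5 dp, full precision carried): 0.068×(-3.87832)=-0.26373, 0.086×(-3.53952)=-0.30440, 0.006×(-7.38082)=-0.04428, 0.086×(-3.53952)=-0.30440, 0.08×(-3.64386)=-0.29151, 0.068×(-3.87832)=-0.26373, 0.037×(-4.75633)=-0.17598, 0.569×(-0.81350)=-0.46288.
Sum = -2.11091, so H' = 2.111.

2.111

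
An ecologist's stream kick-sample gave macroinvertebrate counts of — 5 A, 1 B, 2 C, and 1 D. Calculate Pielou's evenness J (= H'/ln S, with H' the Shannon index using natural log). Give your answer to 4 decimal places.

0.8289

Total N = 5+1+2+1 = 9, so the proportions are 0.555556, 0.111111, 0.222222, 0.111111 (working shown to 6 dp, full precision carried).
H' = −Σ pᵢ ln pᵢ = −((-0.326548) + (-0.244136) + (-0.334239) + (-0.244136)) = 1.149060.
With S = 4 species, ln S = 1.386294, so J = 1.149060/1.386294 = 0.828871, i.e. 0.8289 to 4 decimal places.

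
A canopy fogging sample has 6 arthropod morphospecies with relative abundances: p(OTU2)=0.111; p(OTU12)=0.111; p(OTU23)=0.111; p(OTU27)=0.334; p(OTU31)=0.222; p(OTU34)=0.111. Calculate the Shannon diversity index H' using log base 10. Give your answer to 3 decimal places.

0.728

Each pᵢ log₁₀ pᵢ term (working shown to 5 dp, full precision carried): 0.111×(-0.95468)=-0.10597, 0.111×(-0.95468)=-0.10597, 0.111×(-0.95468)=-0.10597, 0.334×(-0.47625)=-0.15907, 0.222×(-0.65365)=-0.14511, 0.111×(-0.95468)=-0.10597.
Sum = -0.72805, so H' = 0.728.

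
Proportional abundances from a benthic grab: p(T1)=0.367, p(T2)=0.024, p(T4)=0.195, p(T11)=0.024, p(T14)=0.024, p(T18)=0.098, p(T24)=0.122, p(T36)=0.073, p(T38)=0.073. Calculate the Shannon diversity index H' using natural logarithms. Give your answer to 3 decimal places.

Each pᵢ ln pᵢ term (working shown to 5 dp, full precision carried): 0.367×(-1.00239)=-0.36788, 0.024×(-3.72970)=-0.08951, 0.195×(-1.63476)=-0.31878, 0.024×(-3.72970)=-0.08951, 0.024×(-3.72970)=-0.08951, 0.098×(-2.32279)=-0.22763, 0.122×(-2.10373)=-0.25666, 0.073×(-2.61730)=-0.19106, 0.073×(-2.61730)=-0.19106.
Sum = -1.82161, so H' = 1.822.

1.822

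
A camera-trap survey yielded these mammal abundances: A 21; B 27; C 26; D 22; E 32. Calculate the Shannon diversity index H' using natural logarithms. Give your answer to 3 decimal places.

1.598

Total N = 21+27+26+22+32 = 128, so the proportions are 0.16406, 0.21094, 0.20312, 0.17188, 0.25 (working shown to 5 dp, full precision carried).
Each pᵢ ln pᵢ term: 0.16406×(-1.80751)=-0.29654, 0.21094×(-1.55619)=-0.32826, 0.20312×(-1.59393)=-0.32377, 0.17188×(-1.76099)=-0.30267, 0.25×(-1.38629)=-0.34657.
Sum = -1.59781, so H' = 1.598.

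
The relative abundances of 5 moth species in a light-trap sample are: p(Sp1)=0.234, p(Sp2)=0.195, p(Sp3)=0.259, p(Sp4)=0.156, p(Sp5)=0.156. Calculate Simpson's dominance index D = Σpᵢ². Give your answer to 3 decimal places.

0.209

D = 0.234² + 0.195² + 0.259² + 0.156² + 0.156² = 0.05476 + 0.03803 + 0.06708 + 0.02434 + 0.02434 = 0.20853 (working shown to 5 dp, full precision carried).
To 3 decimal places, D = 0.209.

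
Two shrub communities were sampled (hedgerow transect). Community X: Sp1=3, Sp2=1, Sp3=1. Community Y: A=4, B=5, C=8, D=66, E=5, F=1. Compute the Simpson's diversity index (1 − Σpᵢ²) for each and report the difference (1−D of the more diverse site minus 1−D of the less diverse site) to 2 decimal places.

0.13

Community X: N=5, proportions 0.6, 0.2, 0.2, giving 1−D = 0.5600 (working shown to 4 dp, full precision carried).
Community Y: N=89, proportions 0.0449, 0.0562, 0.0899, 0.7416, 0.0562, 0.0112, giving 1−D = 0.4335.
Difference = |0.5600 − 0.4335| = 0.1265, i.e. 0.13 to 2 decimal places.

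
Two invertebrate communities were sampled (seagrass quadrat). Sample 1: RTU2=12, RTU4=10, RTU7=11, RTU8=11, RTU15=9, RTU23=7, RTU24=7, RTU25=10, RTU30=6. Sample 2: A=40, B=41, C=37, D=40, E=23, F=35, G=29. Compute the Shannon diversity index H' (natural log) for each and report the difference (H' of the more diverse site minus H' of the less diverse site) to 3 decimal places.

0.244

Sample 1: N=83, proportions 0.144578, 0.120482, 0.13253, 0.13253, 0.108434, 0.084337, 0.084337, 0.120482, 0.072289, giving H' = 2.173147 (working shown to 6 dp, full precision carried).
Sample 2: N=245, proportions 0.163265, 0.167347, 0.15102, 0.163265, 0.093878, 0.142857, 0.118367, giving H' = 1.929112.
Difference = |2.173147 − 1.929112| = 0.244035, i.e. 0.244 to 3 decimal places.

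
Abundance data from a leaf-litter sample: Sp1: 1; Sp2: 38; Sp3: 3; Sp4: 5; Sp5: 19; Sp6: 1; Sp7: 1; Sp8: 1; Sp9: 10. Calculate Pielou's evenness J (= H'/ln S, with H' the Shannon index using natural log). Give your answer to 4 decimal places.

0.6720

Total N = 1+38+3+5+19+1+1+1+10 = 79, so the proportions are 0.012658, 0.481013, 0.037975, 0.063291, 0.240506, 0.012658, 0.012658, 0.012658, 0.126582 (working shown to 6 dp, full precision carried).
H' = −Σ pᵢ ln pᵢ = −((-0.055309) + (-0.352035) + (-0.124209) + (-0.174684) + (-0.342724) + (-0.055309) + (-0.055309) + (-0.055309) + (-0.261628)) = 1.476518.
With S = 9 species, ln S = 2.197225, so J = 1.476518/2.197225 = 0.671992, i.e. 0.6720 to 4 decimal places.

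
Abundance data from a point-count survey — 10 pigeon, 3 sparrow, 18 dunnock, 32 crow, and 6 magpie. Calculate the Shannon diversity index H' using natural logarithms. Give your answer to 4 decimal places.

1.3355

Total N = 10+3+18+32+6 = 69, so the proportions are 0.144928, 0.043478, 0.26087, 0.463768, 0.086957 (working shown to 6 dp, full precision carried).
Each pᵢ ln pᵢ term: 0.144928×(-1.931521)=-0.279931, 0.043478×(-3.135494)=-0.136326, 0.26087×(-1.343735)=-0.350539, 0.463768×(-0.768371)=-0.356346, 0.086957×(-2.442347)=-0.212378.
Sum = -1.335520, so H' = 1.3355.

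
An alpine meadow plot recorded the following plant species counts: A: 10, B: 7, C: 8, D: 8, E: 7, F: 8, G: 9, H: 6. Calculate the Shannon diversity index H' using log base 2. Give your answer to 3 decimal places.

2.984

Total N = 10+7+8+8+7+8+9+6 = 63, so the proportions are 0.15873, 0.11111, 0.12698, 0.12698, 0.11111, 0.12698, 0.14286, 0.09524 (working shown to 5 dp, full precision carried).
Each pᵢ log₂ pᵢ term: 0.15873×(-2.65535)=-0.42148, 0.11111×(-3.16993)=-0.35221, 0.12698×(-2.97728)=-0.37807, 0.12698×(-2.97728)=-0.37807, 0.11111×(-3.16993)=-0.35221, 0.12698×(-2.97728)=-0.37807, 0.14286×(-2.80735)=-0.40105, 0.09524×(-3.39232)=-0.32308.
Sum = -2.98424, so H' = 2.984.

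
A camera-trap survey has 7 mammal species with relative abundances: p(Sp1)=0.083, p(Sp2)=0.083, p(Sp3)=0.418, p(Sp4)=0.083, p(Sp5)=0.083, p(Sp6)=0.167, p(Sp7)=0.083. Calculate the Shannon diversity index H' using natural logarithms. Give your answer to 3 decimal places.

Each pᵢ ln pᵢ term (working shown to 5 dp, full precision carried): 0.083×(-2.48891)=-0.20658, 0.083×(-2.48891)=-0.20658, 0.418×(-0.87227)=-0.36461, 0.083×(-2.48891)=-0.20658, 0.083×(-2.48891)=-0.20658, 0.167×(-1.78976)=-0.29889, 0.083×(-2.48891)=-0.20658.
Sum = -1.69640, so H' = 1.696.

1.696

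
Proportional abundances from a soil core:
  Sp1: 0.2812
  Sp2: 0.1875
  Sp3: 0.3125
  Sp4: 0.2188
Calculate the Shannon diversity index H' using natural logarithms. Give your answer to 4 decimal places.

1.3666

Each pᵢ ln pᵢ term (working shown to 6 dp, full precision carried): 0.2812×(-1.268689)=-0.356755, 0.1875×(-1.673976)=-0.313871, 0.3125×(-1.163151)=-0.363485, 0.2188×(-1.519597)=-0.332488.
Sum = -1.366598, so H' = 1.3666.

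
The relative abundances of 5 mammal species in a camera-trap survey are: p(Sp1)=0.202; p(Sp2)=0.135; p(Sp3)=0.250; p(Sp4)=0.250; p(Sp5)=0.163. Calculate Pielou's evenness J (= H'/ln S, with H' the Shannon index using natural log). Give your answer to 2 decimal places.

H' = −Σ pᵢ ln pᵢ = −((-0.3231) + (-0.2703) + (-0.3466) + (-0.3466) + (-0.2957)) = 1.5823 (working shown to 4 dp, full precision carried).
With S = 5 species, ln S = 1.6094, so J = 1.5823/1.6094 = 0.9831, i.e. 0.98 to 2 decimal places.

0.98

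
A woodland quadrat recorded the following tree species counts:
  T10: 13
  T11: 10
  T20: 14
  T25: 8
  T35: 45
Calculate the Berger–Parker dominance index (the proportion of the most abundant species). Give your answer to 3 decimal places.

0.500

Total N = 13+10+14+8+45 = 90, so the proportions are 0.14444, 0.11111, 0.15556, 0.08889, 0.5 (working shown to 5 dp, full precision carried).
The largest proportion is 0.5, i.e. d = 0.500 to 3 decimal places.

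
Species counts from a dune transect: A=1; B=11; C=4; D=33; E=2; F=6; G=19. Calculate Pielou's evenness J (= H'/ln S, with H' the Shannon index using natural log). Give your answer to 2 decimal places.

0.77

Total N = 1+11+4+33+2+6+19 = 76, so the proportions are 0.0132, 0.1447, 0.0526, 0.4342, 0.0263, 0.0789, 0.25 (working shown to 4 dp, full precision carried).
H' = −Σ pᵢ ln pᵢ = −((-0.0570) + (-0.2798) + (-0.1550) + (-0.3622) + (-0.0957) + (-0.2004) + (-0.3466)) = 1.4967.
With S = 7 species, ln S = 1.9459, so J = 1.4967/1.9459 = 0.7691, i.e. 0.77 to 2 decimal places.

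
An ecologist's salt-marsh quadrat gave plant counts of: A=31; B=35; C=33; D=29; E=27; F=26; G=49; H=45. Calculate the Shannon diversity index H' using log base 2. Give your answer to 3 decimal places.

2.964

Total N = 31+35+33+29+27+26+49+45 = 275, so the proportions are 0.11273, 0.12727, 0.12, 0.10545, 0.09818, 0.09455, 0.17818, 0.16364 (working shown to 5 dp, full precision carried).
Each pᵢ log₂ pᵢ term: 0.11273×(-3.14909)=-0.35499, 0.12727×(-2.97400)=-0.37851, 0.12×(-3.05889)=-0.36707, 0.10545×(-3.24531)=-0.34223, 0.09818×(-3.34840)=-0.32875, 0.09455×(-3.40285)=-0.32172, 0.17818×(-2.48858)=-0.44342, 0.16364×(-2.61143)=-0.42733.
Sum = -2.96402, so H' = 2.964.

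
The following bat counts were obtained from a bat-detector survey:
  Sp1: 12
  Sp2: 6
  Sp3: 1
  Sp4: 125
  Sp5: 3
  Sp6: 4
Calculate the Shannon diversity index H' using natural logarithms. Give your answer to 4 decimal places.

0.6931

Total N = 12+6+1+125+3+4 = 151, so the proportions are 0.07947, 0.039735, 0.006623, 0.827815, 0.019868, 0.02649 (working shown to 6 dp, full precision carried).
Each pᵢ ln pᵢ term: 0.07947×(-2.532373)=-0.201248, 0.039735×(-3.225520)=-0.128166, 0.006623×(-5.017280)=-0.033227, 0.827815×(-0.188966)=-0.156429, 0.019868×(-3.918668)=-0.077854, 0.02649×(-3.630985)=-0.096185.
Sum = -0.693110, so H' = 0.6931.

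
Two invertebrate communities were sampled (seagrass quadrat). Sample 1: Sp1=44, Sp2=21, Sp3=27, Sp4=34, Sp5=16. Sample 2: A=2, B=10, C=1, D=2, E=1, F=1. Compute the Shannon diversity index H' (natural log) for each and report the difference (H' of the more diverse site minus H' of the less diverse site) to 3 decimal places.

0.234

Sample 1: N=142, proportions 0.30986, 0.14789, 0.19014, 0.23944, 0.11268, giving H' = 1.54960 (working shown to 5 dp, full precision carried).
Sample 2: N=17, proportions 0.11765, 0.58824, 0.05882, 0.11765, 0.05882, 0.05882, giving H' = 1.31566.
Difference = |1.54960 − 1.31566| = 0.23394, i.e. 0.234 to 3 decimal places.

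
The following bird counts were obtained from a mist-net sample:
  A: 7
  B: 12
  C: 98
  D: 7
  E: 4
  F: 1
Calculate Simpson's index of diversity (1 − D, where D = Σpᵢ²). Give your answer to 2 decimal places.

Total N = 7+12+98+7+4+1 = 129, so the proportions are 0.0543, 0.093, 0.7597, 0.0543, 0.031, 0.0078 (working shown to 4 dp, full precision carried).
D = 0.0543² + 0.093² + 0.7597² + 0.0543² + 0.031² + 0.0078² = 0.0029 + 0.0087 + 0.5771 + 0.0029 + 0.0010 + 0.0001 = 0.5927.
So 1 − D = 0.4073, i.e. 0.41 to 2 decimal places.

0.41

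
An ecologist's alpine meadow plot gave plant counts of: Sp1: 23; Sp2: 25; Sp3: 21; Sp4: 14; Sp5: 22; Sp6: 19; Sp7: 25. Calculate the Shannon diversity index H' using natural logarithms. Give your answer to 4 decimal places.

Total N = 23+25+21+14+22+19+25 = 149, so the proportions are 0.154362, 0.167785, 0.14094, 0.09396, 0.147651, 0.127517, 0.167785 (working shown to 6 dp, full precision carried).
Each pᵢ ln pᵢ term: 0.154362×(-1.868452)=-0.288419, 0.167785×(-1.785070)=-0.299508, 0.14094×(-1.959424)=-0.276160, 0.09396×(-2.364889)=-0.222204, 0.147651×(-1.912904)=-0.282442, 0.127517×(-2.059507)=-0.262622, 0.167785×(-1.785070)=-0.299508.
Sum = -1.930864, so H' = 1.9309.

1.9309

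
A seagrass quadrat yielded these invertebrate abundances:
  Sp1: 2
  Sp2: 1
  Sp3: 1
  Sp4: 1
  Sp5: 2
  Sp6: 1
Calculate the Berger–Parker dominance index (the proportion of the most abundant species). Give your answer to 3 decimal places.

Total N = 2+1+1+1+2+1 = 8, so the proportions are 0.25, 0.125, 0.125, 0.125, 0.25, 0.125 (working shown to 5 dp, full precision carried).
The largest proportion is 0.25, i.e. d = 0.250 to 3 decimal places.

0.250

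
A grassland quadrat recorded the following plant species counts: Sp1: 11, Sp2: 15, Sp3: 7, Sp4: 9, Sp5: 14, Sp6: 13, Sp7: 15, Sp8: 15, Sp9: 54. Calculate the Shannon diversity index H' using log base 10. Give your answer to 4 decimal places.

0.8582

Total N = 11+15+7+9+14+13+15+15+54 = 153, so the proportions are 0.071895, 0.098039, 0.045752, 0.058824, 0.091503, 0.084967, 0.098039, 0.098039, 0.352941 (working shown to 6 dp, full precision carried).
Each pᵢ log₁₀ pᵢ term: 0.071895×(-1.143299)=-0.082198, 0.098039×(-1.008600)=-0.098882, 0.045752×(-1.339593)=-0.061289, 0.058824×(-1.230449)=-0.072379, 0.091503×(-1.038563)=-0.095032, 0.084967×(-1.070748)=-0.090979, 0.098039×(-1.008600)=-0.098882, 0.098039×(-1.008600)=-0.098882, 0.352941×(-0.452298)=-0.159634.
Sum = -0.858158, so H' = 0.8582.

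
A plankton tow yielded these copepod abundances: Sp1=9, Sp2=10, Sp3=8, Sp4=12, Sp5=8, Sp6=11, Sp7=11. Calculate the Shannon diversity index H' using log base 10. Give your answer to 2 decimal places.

Total N = 9+10+8+12+8+11+11 = 69, so the proportions are 0.1304, 0.1449, 0.1159, 0.1739, 0.1159, 0.1594, 0.1594 (working shown to 4 dp, full precision carried).
Each pᵢ log₁₀ pᵢ term: 0.1304×(-0.8846)=-0.1154, 0.1449×(-0.8388)=-0.1216, 0.1159×(-0.9358)=-0.1085, 0.1739×(-0.7597)=-0.1321, 0.1159×(-0.9358)=-0.1085, 0.1594×(-0.7975)=-0.1271, 0.1594×(-0.7975)=-0.1271.
Sum = -0.8403, so H' = 0.84.

0.84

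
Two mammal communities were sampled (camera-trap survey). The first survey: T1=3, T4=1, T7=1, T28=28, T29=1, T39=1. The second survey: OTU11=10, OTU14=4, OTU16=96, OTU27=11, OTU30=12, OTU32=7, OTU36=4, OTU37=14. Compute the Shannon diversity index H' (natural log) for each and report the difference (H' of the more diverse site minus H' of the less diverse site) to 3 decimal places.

0.602

The first survey: N=35, proportions 0.085714, 0.028571, 0.028571, 0.8, 0.028571, 0.028571, giving H' = 0.795418 (working shown to 6 dp, full precision carried).
The second survey: N=158, proportions 0.063291, 0.025316, 0.607595, 0.06962, 0.075949, 0.044304, 0.025316, 0.088608, giving H' = 1.397674.
Difference = |0.795418 − 1.397674| = 0.602256, i.e. 0.602 to 3 decimal places.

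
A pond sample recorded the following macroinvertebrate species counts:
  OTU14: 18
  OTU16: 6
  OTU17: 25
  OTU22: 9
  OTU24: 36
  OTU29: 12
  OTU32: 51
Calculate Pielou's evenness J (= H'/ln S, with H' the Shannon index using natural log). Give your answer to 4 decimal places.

0.8885

Total N = 18+6+25+9+36+12+51 = 157, so the proportions are 0.11465, 0.038217, 0.159236, 0.057325, 0.229299, 0.076433, 0.324841 (working shown to 6 dp, full precision carried).
H' = −Σ pᵢ ln pᵢ = −((-0.248317) + (-0.124757) + (-0.292575) + (-0.163893) + (-0.337695) + (-0.196535) + (-0.365258)) = 1.729030.
With S = 7 species, ln S = 1.945910, so J = 1.729030/1.945910 = 0.888546, i.e. 0.8885 to 4 decimal places.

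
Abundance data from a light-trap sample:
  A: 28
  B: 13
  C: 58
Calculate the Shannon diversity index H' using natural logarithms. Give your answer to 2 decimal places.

Total N = 28+13+58 = 99, so the proportions are 0.2828, 0.1313, 0.5859 (working shown to 4 dp, full precision carried).
Each pᵢ ln pᵢ term: 0.2828×(-1.2629)=-0.3572, 0.1313×(-2.0302)=-0.2666, 0.5859×(-0.5347)=-0.3132.
Sum = -0.9370, so H' = 0.94.

0.94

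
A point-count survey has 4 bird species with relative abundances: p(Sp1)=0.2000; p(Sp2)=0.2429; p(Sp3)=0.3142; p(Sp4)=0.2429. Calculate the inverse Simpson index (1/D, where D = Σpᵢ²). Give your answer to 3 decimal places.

3.895

D = 0.2² + 0.2429² + 0.3142² + 0.2429² = 0.0400000 + 0.0590004 + 0.0987216 + 0.0590004 = 0.2567225 (working shown to 7 dp, full precision carried).
So 1/D = 3.89526, i.e. 3.895 to 3 decimal places.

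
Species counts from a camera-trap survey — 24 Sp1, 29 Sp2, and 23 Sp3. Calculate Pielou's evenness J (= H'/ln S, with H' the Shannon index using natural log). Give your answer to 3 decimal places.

Total N = 24+29+23 = 76, so the proportions are 0.31579, 0.38158, 0.30263 (working shown to 5 dp, full precision carried).
H' = −Σ pᵢ ln pᵢ = −((-0.36400) + (-0.36763) + (-0.36172)) = 1.09335.
With S = 3 species, ln S = 1.09861, so J = 1.09335/1.09861 = 0.99521, i.e. 0.995 to 3 decimal places.

0.995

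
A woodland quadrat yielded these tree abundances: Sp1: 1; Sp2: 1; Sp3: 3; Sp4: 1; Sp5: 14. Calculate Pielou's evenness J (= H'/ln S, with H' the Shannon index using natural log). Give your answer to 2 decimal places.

Total N = 1+1+3+1+14 = 20, so the proportions are 0.05, 0.05, 0.15, 0.05, 0.7 (working shown to 4 dp, full precision carried).
H' = −Σ pᵢ ln pᵢ = −((-0.1498) + (-0.1498) + (-0.2846) + (-0.1498) + (-0.2497)) = 0.9836.
With S = 5 species, ln S = 1.6094, so J = 0.9836/1.6094 = 0.6111, i.e. 0.61 to 2 decimal places.

0.61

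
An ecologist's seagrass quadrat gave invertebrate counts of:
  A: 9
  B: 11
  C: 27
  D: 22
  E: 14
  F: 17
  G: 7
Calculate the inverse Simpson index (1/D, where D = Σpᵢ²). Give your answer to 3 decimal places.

Total N = 9+11+27+22+14+17+7 = 107, so the proportions are 0.0841121, 0.1028037, 0.2523364, 0.2056075, 0.1308411, 0.1588785, 0.0654206 (working shown to 7 dp, full precision carried).
D = 0.0841121² + 0.1028037² + 0.2523364² + 0.2056075² + 0.1308411² + 0.1588785² + 0.0654206² = 0.0070749 + 0.0105686 + 0.0636737 + 0.0422744 + 0.0171194 + 0.0252424 + 0.0042798 = 0.1702332.
So 1/D = 5.87429, i.e. 5.874 to 3 decimal places.

5.874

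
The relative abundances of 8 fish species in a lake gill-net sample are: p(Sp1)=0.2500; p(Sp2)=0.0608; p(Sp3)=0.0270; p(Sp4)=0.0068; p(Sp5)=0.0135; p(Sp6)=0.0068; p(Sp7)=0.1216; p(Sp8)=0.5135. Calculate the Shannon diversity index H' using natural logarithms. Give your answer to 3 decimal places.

1.339

Each pᵢ ln pᵢ term (working shown to 5 dp, full precision carried): 0.25×(-1.38629)=-0.34657, 0.0608×(-2.80017)=-0.17025, 0.027×(-3.61192)=-0.09752, 0.0068×(-4.99083)=-0.03394, 0.0135×(-4.30507)=-0.05812, 0.0068×(-4.99083)=-0.03394, 0.1216×(-2.10702)=-0.25621, 0.5135×(-0.66651)=-0.34225.
Sum = -1.33880, so H' = 1.339.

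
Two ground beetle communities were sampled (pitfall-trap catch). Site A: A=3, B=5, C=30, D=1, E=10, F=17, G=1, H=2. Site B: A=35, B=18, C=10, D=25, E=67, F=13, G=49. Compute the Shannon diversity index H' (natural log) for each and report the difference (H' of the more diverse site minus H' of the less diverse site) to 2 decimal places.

Site A: N=69, proportions 0.0435, 0.0725, 0.4348, 0.0145, 0.1449, 0.2464, 0.0145, 0.029, giving H' = 1.5391 (working shown to 4 dp, full precision carried).
Site B: N=217, proportions 0.1613, 0.0829, 0.0461, 0.1152, 0.3088, 0.0599, 0.2258, giving H' = 1.7591.
Difference = |1.5391 − 1.7591| = 0.2200, i.e. 0.22 to 2 decimal places.

0.22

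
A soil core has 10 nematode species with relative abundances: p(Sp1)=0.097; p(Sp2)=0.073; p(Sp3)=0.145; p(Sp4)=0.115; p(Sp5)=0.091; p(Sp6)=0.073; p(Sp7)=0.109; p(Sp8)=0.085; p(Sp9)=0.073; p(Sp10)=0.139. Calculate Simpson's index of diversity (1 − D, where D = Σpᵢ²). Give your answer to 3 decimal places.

D = 0.097² + 0.073² + 0.145² + 0.115² + 0.091² + 0.073² + 0.109² + 0.085² + 0.073² + 0.139² = 0.00941 + 0.00533 + 0.02102 + 0.01323 + 0.00828 + 0.00533 + 0.01188 + 0.00723 + 0.00533 + 0.01932 = 0.10635 (working shown to 5 dp, full precision carried).
So 1 − D = 0.89365, i.e. 0.894 to 3 decimal places.

0.894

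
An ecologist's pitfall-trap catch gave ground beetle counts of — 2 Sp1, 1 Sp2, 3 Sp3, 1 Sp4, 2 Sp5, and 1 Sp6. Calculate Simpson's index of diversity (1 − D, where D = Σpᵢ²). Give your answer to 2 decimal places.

0.80

Total N = 2+1+3+1+2+1 = 10, so the proportions are 0.2, 0.1, 0.3, 0.1, 0.2, 0.1 (working shown to 4 dp, full precision carried).
D = 0.2² + 0.1² + 0.3² + 0.1² + 0.2² + 0.1² = 0.0400 + 0.0100 + 0.0900 + 0.0100 + 0.0400 + 0.0100 = 0.2000.
So 1 − D = 0.8000, i.e. 0.80 to 2 decimal places.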